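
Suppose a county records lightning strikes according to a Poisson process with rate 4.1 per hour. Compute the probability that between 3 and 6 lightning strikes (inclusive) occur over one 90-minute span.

0.5266

Over the interval, μ = 4.1 × 1.5 = 6.15 (a 90-minute span = 1.5 hours).
P(3 ≤ N ≤ 6) = Σ_{j=3}^{6} e^(−6.15) · 6.15^j/j! ≈ 0.5266.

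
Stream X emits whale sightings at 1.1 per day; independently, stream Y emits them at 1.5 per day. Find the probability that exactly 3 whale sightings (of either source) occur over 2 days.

Independent Poisson processes superpose: combined rate λ = 1.1 + 1.5 = 2.6 per day.
Over the interval, μ = 2.6 × 2 = 5.2 (2 days).
P(N = 3) = e^(−5.2) · 5.2^3/3! ≈ 0.1293.

0.1293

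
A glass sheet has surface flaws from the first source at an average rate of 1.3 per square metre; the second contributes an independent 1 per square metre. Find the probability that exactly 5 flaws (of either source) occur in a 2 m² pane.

Independent Poisson processes superpose: combined rate λ = 1.3 + 1 = 2.3 per square metre.
Over the interval, μ = 2.3 × 2 = 4.6 (a 2 m² pane = 2 square metres).
P(N = 5) = e^(−4.6) · 4.6^5/5! ≈ 0.1725.

0.1725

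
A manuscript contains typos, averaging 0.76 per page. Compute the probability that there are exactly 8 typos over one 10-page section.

Over the interval, μ = 0.76 × 10 = 7.6 (a 10-page section = 10 pages).
P(N = 8) = e^(−μ) μ^8/8! = e^(−7.6) · 7.6^8/40320 ≈ 0.1381.

0.1381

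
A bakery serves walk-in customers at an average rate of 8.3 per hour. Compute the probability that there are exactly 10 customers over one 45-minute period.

Over the interval, μ = 8.3 × 0.75 = 6.225 (a 45-minute period = 0.75 hours).
P(N = 10) = e^(−μ) μ^10/10! = e^(−6.225) · 6.225^10/3628800 ≈ 0.0477.

0.0477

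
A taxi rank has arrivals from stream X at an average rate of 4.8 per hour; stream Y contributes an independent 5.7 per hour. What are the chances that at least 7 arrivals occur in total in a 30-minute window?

0.2752

Independent Poisson processes superpose: combined rate λ = 4.8 + 5.7 = 10.5 per hour.
Over the interval, μ = 10.5 × 0.5 = 5.25 (a 30-minute window = 0.5 hours).
P(N ≥ 7) = 1 − P(N ≤ 6) ≈ 0.2752.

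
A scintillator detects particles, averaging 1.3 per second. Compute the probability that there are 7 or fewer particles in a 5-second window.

0.6728

Over the interval, μ = 1.3 × 5 = 6.5 (a 5-second window = 5 seconds).
P(N ≤ 7) = Σ_{j=0}^{7} e^(−μ) μ^j/j! ≈ 0.6728.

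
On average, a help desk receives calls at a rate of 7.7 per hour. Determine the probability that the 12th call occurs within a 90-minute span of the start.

Over the interval, μ = 7.7 × 1.5 = 11.55 (a 90-minute span = 1.5 hours).
The 12th arrival falls in the interval iff at least 12 events occur there: P(S_12 ≤ t) = P(N ≥ 12) = 1 − P(N ≤ 11) ≈ 0.4861.

0.4861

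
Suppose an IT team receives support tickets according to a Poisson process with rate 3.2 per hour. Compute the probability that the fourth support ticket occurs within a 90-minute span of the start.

Over the interval, μ = 3.2 × 1.5 = 4.8 (a 90-minute span = 1.5 hours).
The fourth arrival falls in the interval iff at least 4 events occur there: P(S_4 ≤ t) = P(N ≥ 4) = 1 − P(N ≤ 3) ≈ 0.7058.

0.7058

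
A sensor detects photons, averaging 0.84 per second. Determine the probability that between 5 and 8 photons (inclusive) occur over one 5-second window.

Over the interval, μ = 0.84 × 5 = 4.2 (a 5-second window = 5 seconds).
P(5 ≤ N ≤ 8) = Σ_{j=5}^{8} e^(−4.2) · 4.2^j/j! ≈ 0.3822.

0.3822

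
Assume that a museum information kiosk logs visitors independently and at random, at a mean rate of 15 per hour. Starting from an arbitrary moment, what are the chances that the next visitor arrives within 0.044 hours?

0.4831

Inter-arrival times are exponential with rate λ = 15 per hour.
P(T ≤ 0.044) = 1 − e^(−λt) = 1 − e^(−15 × 0.044) = 1 − e^(−0.66) ≈ 0.4831.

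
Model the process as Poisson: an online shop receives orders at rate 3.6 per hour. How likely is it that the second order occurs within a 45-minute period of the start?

0.7513

Over the interval, μ = 3.6 × 0.75 = 2.7 (a 45-minute period = 0.75 hours).
The second arrival falls in the interval iff at least 2 events occur there: P(S_2 ≤ t) = P(N ≥ 2) = 1 − P(N ≤ 1) ≈ 0.7513.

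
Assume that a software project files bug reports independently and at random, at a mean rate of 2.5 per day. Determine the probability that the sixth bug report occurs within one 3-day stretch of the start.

Over the interval, μ = 2.5 × 3 = 7.5 (a 3-day stretch = 3 days).
The sixth arrival falls in the interval iff at least 6 events occur there: P(S_6 ≤ t) = P(N ≥ 6) = 1 − P(N ≤ 5) ≈ 0.7586.

0.7586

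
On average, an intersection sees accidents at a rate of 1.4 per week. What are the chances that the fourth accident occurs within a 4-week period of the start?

0.8094

Over the interval, μ = 1.4 × 4 = 5.6 (a 4-week period = 4 weeks).
The fourth arrival falls in the interval iff at least 4 events occur there: P(S_4 ≤ t) = P(N ≥ 4) = 1 − P(N ≤ 3) ≈ 0.8094.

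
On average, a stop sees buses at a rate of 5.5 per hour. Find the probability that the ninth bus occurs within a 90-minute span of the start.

Over the interval, μ = 5.5 × 1.5 = 8.25 (a 90-minute span = 1.5 hours).
The ninth arrival falls in the interval iff at least 9 events occur there: P(S_9 ≤ t) = P(N ≥ 9) = 1 − P(N ≤ 8) ≈ 0.4423.

0.4423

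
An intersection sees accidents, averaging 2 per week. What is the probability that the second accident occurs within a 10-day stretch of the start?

Over the interval, μ = 2 × 10/7 ≈ 2.85714 (a 10-day stretch = 10/7 weeks).
The second arrival falls in the interval iff at least 2 events occur there: P(S_2 ≤ t) = P(N ≥ 2) = 1 − P(N ≤ 1) ≈ 0.7785.

0.7785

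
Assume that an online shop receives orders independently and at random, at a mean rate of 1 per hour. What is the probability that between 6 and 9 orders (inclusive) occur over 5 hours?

Over the interval, μ = 1 × 5 = 5 (5 hours).
P(6 ≤ N ≤ 9) = Σ_{j=6}^{9} e^(−5) · 5^j/j! ≈ 0.3522.

0.3522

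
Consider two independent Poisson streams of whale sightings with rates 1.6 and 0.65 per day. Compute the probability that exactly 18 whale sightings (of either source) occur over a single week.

0.0803

Independent Poisson processes superpose: combined rate λ = 1.6 + 0.65 = 2.25 per day.
Over the interval, μ = 2.25 × 7 = 15.75 (a week = 7 days).
P(N = 18) = e^(−15.75) · 15.75^18/18! ≈ 0.0803.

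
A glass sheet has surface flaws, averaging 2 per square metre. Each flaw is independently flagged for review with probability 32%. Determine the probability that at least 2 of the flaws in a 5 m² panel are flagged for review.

0.8288

Thinning: the flaws that are flagged for review themselves form a Poisson process with rate 0.32 × 2 = 0.64 per square metre.
Over the interval, μ = 0.64 × 5 = 3.2 (a 5 m² panel = 5 square metres).
P(N ≥ 2) = 1 − P(N ≤ 1) ≈ 0.8288.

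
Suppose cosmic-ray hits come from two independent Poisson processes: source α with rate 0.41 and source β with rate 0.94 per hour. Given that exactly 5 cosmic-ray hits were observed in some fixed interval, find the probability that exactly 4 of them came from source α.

Given the total, each event is independently from source α with probability p = λ_α/(λ_α+λ_β) = 0.41/1.35 ≈ 0.3037.
So K ~ Binomial(5, 0.41/1.35): P(K = 4) = C(5,4) · (0.41/1.35)^4 · (0.94/1.35)^1 ≈ 0.0296.

0.0296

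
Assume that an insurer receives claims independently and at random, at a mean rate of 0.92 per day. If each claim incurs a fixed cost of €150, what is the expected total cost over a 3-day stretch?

€414

E[N] = 0.92 × 3 = 2.76 (a 3-day stretch = 3 days); E[cost] = 2.76 × €150 = €414.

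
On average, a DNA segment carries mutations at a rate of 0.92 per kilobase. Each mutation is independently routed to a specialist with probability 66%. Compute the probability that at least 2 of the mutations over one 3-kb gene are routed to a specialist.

0.5436

Thinning: the mutations that are routed to a specialist themselves form a Poisson process with rate 0.66 × 0.92 = 0.6072 per kilobase.
Over the interval, μ = 0.6072 × 3 = 1.8216 (a 3-kb gene = 3 kilobases).
P(N ≥ 2) = 1 − P(N ≤ 1) ≈ 0.5436.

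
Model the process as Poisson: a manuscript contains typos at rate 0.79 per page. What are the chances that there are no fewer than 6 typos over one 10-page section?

Over the interval, μ = 0.79 × 10 = 7.9 (a 10-page section = 10 pages).
P(N ≥ 6) = 1 − P(N ≤ 5) = 1 − Σ_{j=0}^{5} e^(−μ) μ^j/j! ≈ 0.7994.

0.7994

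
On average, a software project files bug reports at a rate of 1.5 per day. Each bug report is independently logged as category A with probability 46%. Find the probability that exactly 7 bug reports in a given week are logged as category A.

Thinning: the bug reports that are logged as category A themselves form a Poisson process with rate 0.46 × 1.5 = 0.69 per day.
Over the interval, μ = 0.69 × 7 = 4.83 (a week = 7 days).
P(N = 7) = e^(−4.83) · 4.83^7/7! ≈ 0.0972.

0.0972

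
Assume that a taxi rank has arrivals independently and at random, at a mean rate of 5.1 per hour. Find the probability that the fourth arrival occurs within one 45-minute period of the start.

0.5316

Over the interval, μ = 5.1 × 0.75 = 3.825 (a 45-minute period = 0.75 hours).
The fourth arrival falls in the interval iff at least 4 events occur there: P(S_4 ≤ t) = P(N ≥ 4) = 1 − P(N ≤ 3) ≈ 0.5316.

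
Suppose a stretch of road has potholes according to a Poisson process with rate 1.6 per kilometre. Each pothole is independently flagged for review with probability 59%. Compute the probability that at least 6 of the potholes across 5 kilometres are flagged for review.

0.3350

Thinning: the potholes that are flagged for review themselves form a Poisson process with rate 0.59 × 1.6 = 0.944 per kilometre.
Over the interval, μ = 0.944 × 5 = 4.72 (5 kilometres).
P(N ≥ 6) = 1 − P(N ≤ 5) ≈ 0.3350.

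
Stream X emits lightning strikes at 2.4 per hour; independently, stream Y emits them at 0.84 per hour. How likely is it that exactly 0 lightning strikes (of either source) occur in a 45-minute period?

0.0880

Independent Poisson processes superpose: combined rate λ = 2.4 + 0.84 = 3.24 per hour.
Over the interval, μ = 3.24 × 0.75 = 2.43 (a 45-minute period = 0.75 hours).
P(N = 0) = e^(−2.43) · 2.43^0/0! ≈ 0.0880.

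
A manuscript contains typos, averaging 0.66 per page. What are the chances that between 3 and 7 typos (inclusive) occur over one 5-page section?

0.6208

Over the interval, μ = 0.66 × 5 = 3.3 (a 5-page section = 5 pages).
P(3 ≤ N ≤ 7) = Σ_{j=3}^{7} e^(−3.3) · 3.3^j/j! ≈ 0.6208.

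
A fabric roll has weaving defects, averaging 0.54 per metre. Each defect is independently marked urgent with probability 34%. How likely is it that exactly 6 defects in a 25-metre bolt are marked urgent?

0.1319

Thinning: the defects that are marked urgent themselves form a Poisson process with rate 0.34 × 0.54 = 0.1836 per metre.
Over the interval, μ = 0.1836 × 25 = 4.59 (a 25-metre bolt = 25 metres).
P(N = 6) = e^(−4.59) · 4.59^6/6! ≈ 0.1319.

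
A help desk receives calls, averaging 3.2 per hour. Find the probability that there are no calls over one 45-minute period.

0.0907

Over the interval, μ = 3.2 × 0.75 = 2.4 (a 45-minute period = 0.75 hours).
P(N = 0) = e^(−μ) μ^0/0! = e^(−2.4) · 2.4^0/1 ≈ 0.0907.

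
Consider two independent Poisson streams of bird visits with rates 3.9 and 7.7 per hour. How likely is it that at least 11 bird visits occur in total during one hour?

Independent Poisson processes superpose: combined rate λ = 3.9 + 7.7 = 11.6 per hour.
So μ = 11.6.
P(N ≥ 11) = 1 − P(N ≤ 10) ≈ 0.6095.

0.6095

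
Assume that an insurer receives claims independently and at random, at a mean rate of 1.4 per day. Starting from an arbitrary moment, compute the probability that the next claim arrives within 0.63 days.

Inter-arrival times are exponential with rate λ = 1.4 per day.
P(T ≤ 0.63) = 1 − e^(−λt) = 1 − e^(−1.4 × 0.63) = 1 − e^(−0.882) ≈ 0.5860.

0.5860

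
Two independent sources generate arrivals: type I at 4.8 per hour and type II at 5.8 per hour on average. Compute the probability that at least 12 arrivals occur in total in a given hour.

0.3731

Independent Poisson processes superpose: combined rate λ = 4.8 + 5.8 = 10.6 per hour.
So μ = 10.6.
P(N ≥ 12) = 1 − P(N ≤ 11) ≈ 0.3731.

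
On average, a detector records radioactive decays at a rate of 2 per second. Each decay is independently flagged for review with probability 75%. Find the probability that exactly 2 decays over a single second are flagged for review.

0.2510

Thinning: the decays that are flagged for review themselves form a Poisson process with rate 0.75 × 2 = 1.5 per second.
So μ = 1.5.
P(N = 2) = e^(−1.5) · 1.5^2/2! ≈ 0.2510.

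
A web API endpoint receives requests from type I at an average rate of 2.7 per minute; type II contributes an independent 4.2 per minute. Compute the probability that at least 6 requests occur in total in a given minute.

Independent Poisson processes superpose: combined rate λ = 2.7 + 4.2 = 6.9 per minute.
So μ = 6.9.
P(N ≥ 6) = 1 − P(N ≤ 5) ≈ 0.6863.

0.6863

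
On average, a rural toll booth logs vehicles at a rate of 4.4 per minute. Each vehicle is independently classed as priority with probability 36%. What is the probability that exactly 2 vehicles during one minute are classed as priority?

Thinning: the vehicles that are classed as priority themselves form a Poisson process with rate 0.36 × 4.4 = 1.584 per minute.
So μ = 1.584.
P(N = 2) = e^(−1.584) · 1.584^2/2! ≈ 0.2574.

0.2574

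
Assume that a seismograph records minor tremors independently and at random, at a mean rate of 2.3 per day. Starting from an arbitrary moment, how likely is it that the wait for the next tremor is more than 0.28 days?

0.5252

The wait for the next event is exponential with rate λ = 2.3 per day.
P(T > 0.28) = e^(−λt) = e^(−2.3 × 0.28) = e^(−0.644) ≈ 0.5252.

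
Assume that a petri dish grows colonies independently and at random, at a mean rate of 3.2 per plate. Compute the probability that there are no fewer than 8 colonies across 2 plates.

0.3127

Over the interval, μ = 3.2 × 2 = 6.4 (2 plates).
P(N ≥ 8) = 1 − P(N ≤ 7) = 1 − Σ_{j=0}^{7} e^(−μ) μ^j/j! ≈ 0.3127.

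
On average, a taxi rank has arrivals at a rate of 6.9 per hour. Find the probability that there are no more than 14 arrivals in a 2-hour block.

0.5916

Over the interval, μ = 6.9 × 2 = 13.8 (a 2-hour block = 2 hours).
P(N ≤ 14) = Σ_{j=0}^{14} e^(−μ) μ^j/j! ≈ 0.5916.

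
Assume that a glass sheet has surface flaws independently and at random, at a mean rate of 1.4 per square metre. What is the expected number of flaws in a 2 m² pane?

2.8

E[N] = λt = 1.4 × 2 = 2.8 (a 2 m² pane = 2 square metres).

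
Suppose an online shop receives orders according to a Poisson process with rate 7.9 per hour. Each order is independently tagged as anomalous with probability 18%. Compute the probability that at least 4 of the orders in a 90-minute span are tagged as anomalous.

0.1676

Thinning: the orders that are tagged as anomalous themselves form a Poisson process with rate 0.18 × 7.9 = 1.422 per hour.
Over the interval, μ = 1.422 × 1.5 = 2.133 (a 90-minute span = 1.5 hours).
P(N ≥ 4) = 1 − P(N ≤ 3) ≈ 0.1676.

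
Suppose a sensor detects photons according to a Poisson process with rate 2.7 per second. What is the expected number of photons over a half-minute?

E[N] = λt = 2.7 × 30 = 81 (a half-minute = 30 seconds).

81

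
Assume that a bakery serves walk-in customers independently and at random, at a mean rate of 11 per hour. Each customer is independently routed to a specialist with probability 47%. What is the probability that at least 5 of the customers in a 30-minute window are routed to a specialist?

0.1205

Thinning: the customers that are routed to a specialist themselves form a Poisson process with rate 0.47 × 11 = 5.17 per hour.
Over the interval, μ = 5.17 × 0.5 = 2.585 (a 30-minute window = 0.5 hours).
P(N ≥ 5) = 1 − P(N ≤ 4) ≈ 0.1205.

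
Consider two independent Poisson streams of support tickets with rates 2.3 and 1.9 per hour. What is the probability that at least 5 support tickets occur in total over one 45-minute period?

0.2105

Independent Poisson processes superpose: combined rate λ = 2.3 + 1.9 = 4.2 per hour.
Over the interval, μ = 4.2 × 0.75 = 3.15 (a 45-minute period = 0.75 hours).
P(N ≥ 5) = 1 − P(N ≤ 4) ≈ 0.2105.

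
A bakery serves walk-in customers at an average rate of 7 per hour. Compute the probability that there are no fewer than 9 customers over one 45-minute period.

0.0856

Over the interval, μ = 7 × 0.75 = 5.25 (a 45-minute period = 0.75 hours).
P(N ≥ 9) = 1 − P(N ≤ 8) = 1 − Σ_{j=0}^{8} e^(−μ) μ^j/j! ≈ 0.0856.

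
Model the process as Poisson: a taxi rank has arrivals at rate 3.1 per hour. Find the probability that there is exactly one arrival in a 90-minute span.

0.0445

Over the interval, μ = 3.1 × 1.5 = 4.65 (a 90-minute span = 1.5 hours).
P(N = 1) = e^(−μ) μ^1/1! = e^(−4.65) · 4.65^1/1 ≈ 0.0445.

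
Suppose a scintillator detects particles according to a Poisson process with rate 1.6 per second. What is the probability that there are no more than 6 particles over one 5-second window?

Over the interval, μ = 1.6 × 5 = 8 (a 5-second window = 5 seconds).
P(N ≤ 6) = Σ_{j=0}^{6} e^(−μ) μ^j/j! ≈ 0.3134.

0.3134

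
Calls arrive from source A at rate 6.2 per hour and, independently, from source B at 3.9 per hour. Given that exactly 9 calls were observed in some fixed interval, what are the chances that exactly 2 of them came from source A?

Given the total, each event is independently from source A with probability p = λ_A/(λ_A+λ_B) = 6.2/10.1 ≈ 0.6139.
So K ~ Binomial(9, 6.2/10.1): P(K = 2) = C(9,2) · (6.2/10.1)^2 · (3.9/10.1)^7 ≈ 0.0174.

0.0174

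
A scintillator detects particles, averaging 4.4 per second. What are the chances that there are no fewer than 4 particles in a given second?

0.6406

With mean μ = 4.4 per second,
P(N ≥ 4) = 1 − P(N ≤ 3) = 1 − Σ_{j=0}^{3} e^(−μ) μ^j/j! ≈ 0.6406.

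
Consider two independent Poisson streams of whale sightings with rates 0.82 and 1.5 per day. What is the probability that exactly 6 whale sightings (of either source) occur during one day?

0.0213

Independent Poisson processes superpose: combined rate λ = 0.82 + 1.5 = 2.32 per day.
So μ = 2.32.
P(N = 6) = e^(−2.32) · 2.32^6/6! ≈ 0.0213.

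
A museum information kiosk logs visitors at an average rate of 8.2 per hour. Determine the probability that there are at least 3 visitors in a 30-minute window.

Over the interval, μ = 8.2 × 0.5 = 4.1 (a 30-minute window = 0.5 hours).
P(N ≥ 3) = 1 − P(N ≤ 2) = 1 − Σ_{j=0}^{2} e^(−μ) μ^j/j! ≈ 0.7762.

0.7762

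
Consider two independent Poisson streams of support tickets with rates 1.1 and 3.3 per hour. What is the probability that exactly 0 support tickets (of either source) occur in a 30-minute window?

Independent Poisson processes superpose: combined rate λ = 1.1 + 3.3 = 4.4 per hour.
Over the interval, μ = 4.4 × 0.5 = 2.2 (a 30-minute window = 0.5 hours).
P(N = 0) = e^(−2.2) · 2.2^0/0! ≈ 0.1108.

0.1108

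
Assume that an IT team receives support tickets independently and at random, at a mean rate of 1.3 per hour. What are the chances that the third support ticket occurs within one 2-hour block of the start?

0.4816

Over the interval, μ = 1.3 × 2 = 2.6 (a 2-hour block = 2 hours).
The third arrival falls in the interval iff at least 3 events occur there: P(S_3 ≤ t) = P(N ≥ 3) = 1 − P(N ≤ 2) ≈ 0.4816.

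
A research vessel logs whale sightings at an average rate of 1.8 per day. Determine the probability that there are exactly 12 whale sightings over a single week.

Over the interval, μ = 1.8 × 7 = 12.6 (a week = 7 days).
P(N = 12) = e^(−μ) μ^12/12! = e^(−12.6) · 12.6^12/479001600 ≈ 0.1127.

0.1127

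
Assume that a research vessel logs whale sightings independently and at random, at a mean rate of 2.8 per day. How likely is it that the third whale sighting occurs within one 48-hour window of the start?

0.9176

Over the interval, μ = 2.8 × 2 = 5.6 (a 48-hour window = 2 days).
The third arrival falls in the interval iff at least 3 events occur there: P(S_3 ≤ t) = P(N ≥ 3) = 1 − P(N ≤ 2) ≈ 0.9176.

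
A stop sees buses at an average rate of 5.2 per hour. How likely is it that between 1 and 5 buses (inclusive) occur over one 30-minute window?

Over the interval, μ = 5.2 × 0.5 = 2.6 (a 30-minute window = 0.5 hours).
P(1 ≤ N ≤ 5) = Σ_{j=1}^{5} e^(−2.6) · 2.6^j/j! ≈ 0.8767.

0.8767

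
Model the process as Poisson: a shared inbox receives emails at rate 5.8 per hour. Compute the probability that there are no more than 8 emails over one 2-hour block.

Over the interval, μ = 5.8 × 2 = 11.6 (a 2-hour block = 2 hours).
P(N ≤ 8) = Σ_{j=0}^{8} e^(−μ) μ^j/j! ≈ 0.1830.

0.1830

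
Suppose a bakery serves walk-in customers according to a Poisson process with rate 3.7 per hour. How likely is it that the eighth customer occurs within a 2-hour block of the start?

Over the interval, μ = 3.7 × 2 = 7.4 (a 2-hour block = 2 hours).
The eighth arrival falls in the interval iff at least 8 events occur there: P(S_8 ≤ t) = P(N ≥ 8) = 1 − P(N ≤ 7) ≈ 0.4607.

0.4607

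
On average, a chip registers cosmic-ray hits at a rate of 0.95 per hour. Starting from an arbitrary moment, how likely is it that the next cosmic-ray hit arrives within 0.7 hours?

Inter-arrival times are exponential with rate λ = 0.95 per hour.
P(T ≤ 0.7) = 1 − e^(−λt) = 1 − e^(−0.95 × 0.7) = 1 − e^(−0.665) ≈ 0.4857.

0.4857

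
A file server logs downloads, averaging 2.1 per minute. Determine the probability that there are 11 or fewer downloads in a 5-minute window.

0.6387

Over the interval, μ = 2.1 × 5 = 10.5 (a 5-minute window = 5 minutes).
P(N ≤ 11) = Σ_{j=0}^{11} e^(−μ) μ^j/j! ≈ 0.6387.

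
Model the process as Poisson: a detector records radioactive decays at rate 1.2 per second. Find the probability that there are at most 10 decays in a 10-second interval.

0.3472

Over the interval, μ = 1.2 × 10 = 12 (a 10-second interval = 10 seconds).
P(N ≤ 10) = Σ_{j=0}^{10} e^(−μ) μ^j/j! ≈ 0.3472.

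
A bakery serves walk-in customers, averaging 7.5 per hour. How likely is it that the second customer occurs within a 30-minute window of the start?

Over the interval, μ = 7.5 × 0.5 = 3.75 (a 30-minute window = 0.5 hours).
The second arrival falls in the interval iff at least 2 events occur there: P(S_2 ≤ t) = P(N ≥ 2) = 1 − P(N ≤ 1) ≈ 0.8883.

0.8883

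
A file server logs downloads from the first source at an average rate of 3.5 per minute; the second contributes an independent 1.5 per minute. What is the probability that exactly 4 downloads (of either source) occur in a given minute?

Independent Poisson processes superpose: combined rate λ = 3.5 + 1.5 = 5 per minute.
So μ = 5.
P(N = 4) = e^(−5) · 5^4/4! ≈ 0.1755.

0.1755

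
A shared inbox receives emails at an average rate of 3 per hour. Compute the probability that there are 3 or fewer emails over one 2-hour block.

Over the interval, μ = 3 × 2 = 6 (a 2-hour block = 2 hours).
P(N ≤ 3) = Σ_{j=0}^{3} e^(−μ) μ^j/j! ≈ 0.1512.

0.1512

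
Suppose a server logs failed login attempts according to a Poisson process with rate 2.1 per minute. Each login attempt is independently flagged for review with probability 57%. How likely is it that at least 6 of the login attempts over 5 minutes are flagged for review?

0.5519

Thinning: the login attempts that are flagged for review themselves form a Poisson process with rate 0.57 × 2.1 = 1.197 per minute.
Over the interval, μ = 1.197 × 5 = 5.985 (5 minutes).
P(N ≥ 6) = 1 − P(N ≤ 5) ≈ 0.5519.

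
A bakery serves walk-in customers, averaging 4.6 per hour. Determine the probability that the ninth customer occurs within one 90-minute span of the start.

Over the interval, μ = 4.6 × 1.5 = 6.9 (a 90-minute span = 1.5 hours).
The ninth arrival falls in the interval iff at least 9 events occur there: P(S_9 ≤ t) = P(N ≥ 9) = 1 − P(N ≤ 8) ≈ 0.2580.

0.2580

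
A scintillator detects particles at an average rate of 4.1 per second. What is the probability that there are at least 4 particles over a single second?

With mean μ = 4.1 per second,
P(N ≥ 4) = 1 − P(N ≤ 3) = 1 − Σ_{j=0}^{3} e^(−μ) μ^j/j! ≈ 0.5858.

0.5858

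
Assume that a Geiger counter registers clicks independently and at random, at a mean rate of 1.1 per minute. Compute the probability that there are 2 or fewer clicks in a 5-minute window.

Over the interval, μ = 1.1 × 5 = 5.5 (a 5-minute window = 5 minutes).
P(N ≤ 2) = Σ_{j=0}^{2} e^(−μ) μ^j/j! ≈ 0.0884.

0.0884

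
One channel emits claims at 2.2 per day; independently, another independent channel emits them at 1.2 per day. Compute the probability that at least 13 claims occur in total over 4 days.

Independent Poisson processes superpose: combined rate λ = 2.2 + 1.2 = 3.4 per day.
Over the interval, μ = 3.4 × 4 = 13.6 (4 days).
P(N ≥ 13) = 1 − P(N ≤ 12) ≈ 0.6011.

0.6011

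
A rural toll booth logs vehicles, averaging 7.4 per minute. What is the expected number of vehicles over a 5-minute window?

37

E[N] = λt = 7.4 × 5 = 37 (a 5-minute window = 5 minutes).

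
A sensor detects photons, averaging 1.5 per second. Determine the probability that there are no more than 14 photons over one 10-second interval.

0.4657

Over the interval, μ = 1.5 × 10 = 15 (a 10-second interval = 10 seconds).
P(N ≤ 14) = Σ_{j=0}^{14} e^(−μ) μ^j/j! ≈ 0.4657.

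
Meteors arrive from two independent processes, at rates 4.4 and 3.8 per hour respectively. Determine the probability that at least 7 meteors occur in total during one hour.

0.7104

Independent Poisson processes superpose: combined rate λ = 4.4 + 3.8 = 8.2 per hour.
So μ = 8.2.
P(N ≥ 7) = 1 − P(N ≤ 6) ≈ 0.7104.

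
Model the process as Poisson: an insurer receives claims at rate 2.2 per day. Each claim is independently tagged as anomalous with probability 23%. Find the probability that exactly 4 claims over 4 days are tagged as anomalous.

0.0924

Thinning: the claims that are tagged as anomalous themselves form a Poisson process with rate 0.23 × 2.2 = 0.506 per day.
Over the interval, μ = 0.506 × 4 = 2.024 (4 days).
P(N = 4) = e^(−2.024) · 2.024^4/4! ≈ 0.0924.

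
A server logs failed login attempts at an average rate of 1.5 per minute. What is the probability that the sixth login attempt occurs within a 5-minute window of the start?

Over the interval, μ = 1.5 × 5 = 7.5 (a 5-minute window = 5 minutes).
The sixth arrival falls in the interval iff at least 6 events occur there: P(S_6 ≤ t) = P(N ≥ 6) = 1 − P(N ≤ 5) ≈ 0.7586.

0.7586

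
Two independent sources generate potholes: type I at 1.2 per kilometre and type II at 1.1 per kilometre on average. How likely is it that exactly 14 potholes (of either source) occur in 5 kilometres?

0.0822

Independent Poisson processes superpose: combined rate λ = 1.2 + 1.1 = 2.3 per kilometre.
Over the interval, μ = 2.3 × 5 = 11.5 (5 kilometres).
P(N = 14) = e^(−11.5) · 11.5^14/14! ≈ 0.0822.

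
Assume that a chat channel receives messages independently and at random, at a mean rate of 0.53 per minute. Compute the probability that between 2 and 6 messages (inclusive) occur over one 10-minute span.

Over the interval, μ = 0.53 × 10 = 5.3 (a 10-minute span = 10 minutes).
P(2 ≤ N ≤ 6) = Σ_{j=2}^{6} e^(−5.3) · 5.3^j/j! ≈ 0.6857.

0.6857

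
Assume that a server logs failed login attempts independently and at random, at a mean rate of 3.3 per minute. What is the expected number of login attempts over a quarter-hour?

49.5

E[N] = λt = 3.3 × 15 = 49.5 (a quarter-hour = 15 minutes).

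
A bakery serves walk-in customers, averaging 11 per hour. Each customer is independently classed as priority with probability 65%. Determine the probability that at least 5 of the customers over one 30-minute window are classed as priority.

Thinning: the customers that are classed as priority themselves form a Poisson process with rate 0.65 × 11 = 7.15 per hour.
Over the interval, μ = 7.15 × 0.5 = 3.575 (a 30-minute window = 0.5 hours).
P(N ≥ 5) = 1 − P(N ≤ 4) ≈ 0.2888.

0.2888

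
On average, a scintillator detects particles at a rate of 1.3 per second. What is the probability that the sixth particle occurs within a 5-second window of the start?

0.6310

Over the interval, μ = 1.3 × 5 = 6.5 (a 5-second window = 5 seconds).
The sixth arrival falls in the interval iff at least 6 events occur there: P(S_6 ≤ t) = P(N ≥ 6) = 1 − P(N ≤ 5) ≈ 0.6310.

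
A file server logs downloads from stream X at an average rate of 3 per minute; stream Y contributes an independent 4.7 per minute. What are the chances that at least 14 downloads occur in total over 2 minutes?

0.6740

Independent Poisson processes superpose: combined rate λ = 3 + 4.7 = 7.7 per minute.
Over the interval, μ = 7.7 × 2 = 15.4 (2 minutes).
P(N ≥ 14) = 1 − P(N ≤ 13) ≈ 0.6740.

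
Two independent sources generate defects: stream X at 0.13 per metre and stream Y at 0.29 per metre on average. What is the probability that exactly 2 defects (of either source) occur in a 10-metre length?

0.1323

Independent Poisson processes superpose: combined rate λ = 0.13 + 0.29 = 0.42 per metre.
Over the interval, μ = 0.42 × 10 = 4.2 (a 10-metre length = 10 metres).
P(N = 2) = e^(−4.2) · 4.2^2/2! ≈ 0.1323.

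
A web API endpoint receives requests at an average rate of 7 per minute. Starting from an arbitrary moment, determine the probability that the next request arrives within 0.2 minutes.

Inter-arrival times are exponential with rate λ = 7 per minute.
P(T ≤ 0.2) = 1 − e^(−λt) = 1 − e^(−7 × 0.2) = 1 − e^(−1.4) ≈ 0.7534.

0.7534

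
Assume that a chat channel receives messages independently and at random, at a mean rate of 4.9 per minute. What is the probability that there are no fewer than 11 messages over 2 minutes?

0.3920

Over the interval, μ = 4.9 × 2 = 9.8 (2 minutes).
P(N ≥ 11) = 1 − P(N ≤ 10) = 1 − Σ_{j=0}^{10} e^(−μ) μ^j/j! ≈ 0.3920.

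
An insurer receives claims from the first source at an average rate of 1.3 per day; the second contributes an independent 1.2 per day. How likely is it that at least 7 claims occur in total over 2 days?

0.2378

Independent Poisson processes superpose: combined rate λ = 1.3 + 1.2 = 2.5 per day.
Over the interval, μ = 2.5 × 2 = 5 (2 days).
P(N ≥ 7) = 1 − P(N ≤ 6) ≈ 0.2378.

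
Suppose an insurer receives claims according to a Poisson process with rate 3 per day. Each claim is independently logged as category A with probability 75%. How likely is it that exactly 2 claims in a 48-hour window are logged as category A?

Thinning: the claims that are logged as category A themselves form a Poisson process with rate 0.75 × 3 = 2.25 per day.
Over the interval, μ = 2.25 × 2 = 4.5 (a 48-hour window = 2 days).
P(N = 2) = e^(−4.5) · 4.5^2/2! ≈ 0.1125.

0.1125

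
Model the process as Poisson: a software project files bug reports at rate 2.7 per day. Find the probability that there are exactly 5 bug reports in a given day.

With mean μ = 2.7 per day,
P(N = 5) = e^(−μ) μ^5/5! = e^(−2.7) · 2.7^5/120 ≈ 0.0804.

0.0804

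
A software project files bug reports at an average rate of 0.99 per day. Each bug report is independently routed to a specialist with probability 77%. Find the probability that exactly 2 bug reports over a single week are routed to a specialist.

Thinning: the bug reports that are routed to a specialist themselves form a Poisson process with rate 0.77 × 0.99 = 0.7623 per day.
Over the interval, μ = 0.7623 × 7 = 5.3361 (a week = 7 days).
P(N = 2) = e^(−5.3361) · 5.3361^2/2! ≈ 0.0685.

0.0685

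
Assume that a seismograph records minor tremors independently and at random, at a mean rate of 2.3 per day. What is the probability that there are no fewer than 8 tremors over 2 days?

0.0951

Over the interval, μ = 2.3 × 2 = 4.6 (2 days).
P(N ≥ 8) = 1 − P(N ≤ 7) = 1 − Σ_{j=0}^{7} e^(−μ) μ^j/j! ≈ 0.0951.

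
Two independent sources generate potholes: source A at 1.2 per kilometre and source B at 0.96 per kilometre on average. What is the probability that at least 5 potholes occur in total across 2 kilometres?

Independent Poisson processes superpose: combined rate λ = 1.2 + 0.96 = 2.16 per kilometre.
Over the interval, μ = 2.16 × 2 = 4.32 (2 kilometres).
P(N ≥ 5) = 1 − P(N ≤ 4) ≈ 0.4334.

0.4334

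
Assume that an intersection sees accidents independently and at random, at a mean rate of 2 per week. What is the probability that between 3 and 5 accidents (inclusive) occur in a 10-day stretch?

0.4738

Over the interval, μ = 2 × 10/7 ≈ 2.85714 (a 10-day stretch = 10/7 weeks).
P(3 ≤ N ≤ 5) = Σ_{j=3}^{5} e^(−2.85714) · 2.85714^j/j! ≈ 0.4738.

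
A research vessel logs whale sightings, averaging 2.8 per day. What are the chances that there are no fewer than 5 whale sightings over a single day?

0.1523

With mean μ = 2.8 per day,
P(N ≥ 5) = 1 − P(N ≤ 4) = 1 − Σ_{j=0}^{4} e^(−μ) μ^j/j! ≈ 0.1523.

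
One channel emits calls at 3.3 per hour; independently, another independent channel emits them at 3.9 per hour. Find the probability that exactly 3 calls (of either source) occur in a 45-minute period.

0.1185

Independent Poisson processes superpose: combined rate λ = 3.3 + 3.9 = 7.2 per hour.
Over the interval, μ = 7.2 × 0.75 = 5.4 (a 45-minute period = 0.75 hours).
P(N = 3) = e^(−5.4) · 5.4^3/3! ≈ 0.1185.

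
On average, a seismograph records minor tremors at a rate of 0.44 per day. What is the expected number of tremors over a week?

E[N] = λt = 0.44 × 7 = 3.08 (a week = 7 days).

3.08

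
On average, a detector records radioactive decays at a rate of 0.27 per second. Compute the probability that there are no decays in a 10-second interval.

Over the interval, μ = 0.27 × 10 = 2.7 (a 10-second interval = 10 seconds).
P(N = 0) = e^(−μ) μ^0/0! = e^(−2.7) · 2.7^0/1 ≈ 0.0672.

0.0672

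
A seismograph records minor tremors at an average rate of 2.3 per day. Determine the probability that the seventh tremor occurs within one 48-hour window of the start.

Over the interval, μ = 2.3 × 2 = 4.6 (a 48-hour window = 2 days).
The seventh arrival falls in the interval iff at least 7 events occur there: P(S_7 ≤ t) = P(N ≥ 7) = 1 − P(N ≤ 6) ≈ 0.1820.

0.1820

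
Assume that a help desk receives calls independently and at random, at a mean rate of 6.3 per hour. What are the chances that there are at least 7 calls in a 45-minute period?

0.1988

Over the interval, μ = 6.3 × 0.75 = 4.725 (a 45-minute period = 0.75 hours).
P(N ≥ 7) = 1 − P(N ≤ 6) = 1 − Σ_{j=0}^{6} e^(−μ) μ^j/j! ≈ 0.1988.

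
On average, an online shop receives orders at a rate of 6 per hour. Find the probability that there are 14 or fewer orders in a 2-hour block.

0.7720

Over the interval, μ = 6 × 2 = 12 (a 2-hour block = 2 hours).
P(N ≤ 14) = Σ_{j=0}^{14} e^(−μ) μ^j/j! ≈ 0.7720.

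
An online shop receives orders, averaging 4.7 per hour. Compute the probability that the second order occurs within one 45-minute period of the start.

Over the interval, μ = 4.7 × 0.75 = 3.525 (a 45-minute period = 0.75 hours).
The second arrival falls in the interval iff at least 2 events occur there: P(S_2 ≤ t) = P(N ≥ 2) = 1 − P(N ≤ 1) ≈ 0.8667.

0.8667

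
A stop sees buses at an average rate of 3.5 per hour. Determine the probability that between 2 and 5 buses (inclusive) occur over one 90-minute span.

0.5394

Over the interval, μ = 3.5 × 1.5 = 5.25 (a 90-minute span = 1.5 hours).
P(2 ≤ N ≤ 5) = Σ_{j=2}^{5} e^(−5.25) · 5.25^j/j! ≈ 0.5394.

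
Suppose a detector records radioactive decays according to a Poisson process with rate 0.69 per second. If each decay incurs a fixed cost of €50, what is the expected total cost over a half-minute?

€1035

E[N] = 0.69 × 30 = 20.7 (a half-minute = 30 seconds); E[cost] = 20.7 × €50 = €1035.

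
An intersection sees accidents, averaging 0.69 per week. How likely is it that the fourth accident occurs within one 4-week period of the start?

Over the interval, μ = 0.69 × 4 = 2.76 (a 4-week period = 4 weeks).
The fourth arrival falls in the interval iff at least 4 events occur there: P(S_4 ≤ t) = P(N ≥ 4) = 1 − P(N ≤ 3) ≈ 0.2992.

0.2992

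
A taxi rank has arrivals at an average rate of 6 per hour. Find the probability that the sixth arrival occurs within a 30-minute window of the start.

Over the interval, μ = 6 × 0.5 = 3 (a 30-minute window = 0.5 hours).
The sixth arrival falls in the interval iff at least 6 events occur there: P(S_6 ≤ t) = P(N ≥ 6) = 1 − P(N ≤ 5) ≈ 0.0839.

0.0839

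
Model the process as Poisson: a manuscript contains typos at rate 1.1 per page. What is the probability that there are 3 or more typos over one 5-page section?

0.9116

Over the interval, μ = 1.1 × 5 = 5.5 (a 5-page section = 5 pages).
P(N ≥ 3) = 1 − P(N ≤ 2) = 1 − Σ_{j=0}^{2} e^(−μ) μ^j/j! ≈ 0.9116.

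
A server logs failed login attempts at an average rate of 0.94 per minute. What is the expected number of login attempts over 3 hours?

169.2

E[N] = λt = 0.94 × 180 = 169.2 (3 hours = 180 minutes).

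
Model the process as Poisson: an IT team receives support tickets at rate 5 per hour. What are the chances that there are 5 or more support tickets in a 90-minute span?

0.8679

Over the interval, μ = 5 × 1.5 = 7.5 (a 90-minute span = 1.5 hours).
P(N ≥ 5) = 1 − P(N ≤ 4) = 1 − Σ_{j=0}^{4} e^(−μ) μ^j/j! ≈ 0.8679.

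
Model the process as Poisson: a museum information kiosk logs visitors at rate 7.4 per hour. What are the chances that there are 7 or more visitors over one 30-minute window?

Over the interval, μ = 7.4 × 0.5 = 3.7 (a 30-minute window = 0.5 hours).
P(N ≥ 7) = 1 − P(N ≤ 6) = 1 − Σ_{j=0}^{6} e^(−μ) μ^j/j! ≈ 0.0818.

0.0818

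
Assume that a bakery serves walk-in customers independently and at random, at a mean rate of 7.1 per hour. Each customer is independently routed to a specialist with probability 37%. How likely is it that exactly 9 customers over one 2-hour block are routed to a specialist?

Thinning: the customers that are routed to a specialist themselves form a Poisson process with rate 0.37 × 7.1 = 2.627 per hour.
Over the interval, μ = 2.627 × 2 = 5.254 (a 2-hour block = 2 hours).
P(N = 9) = e^(−5.254) · 5.254^9/9! ≈ 0.0439.

0.0439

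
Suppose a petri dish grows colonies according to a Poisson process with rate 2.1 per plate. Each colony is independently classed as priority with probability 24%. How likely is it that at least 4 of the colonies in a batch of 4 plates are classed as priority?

0.1458

Thinning: the colonies that are classed as priority themselves form a Poisson process with rate 0.24 × 2.1 = 0.504 per plate.
Over the interval, μ = 0.504 × 4 = 2.016 (a batch of 4 plates = 4 plates).
P(N ≥ 4) = 1 − P(N ≤ 3) ≈ 0.1458.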